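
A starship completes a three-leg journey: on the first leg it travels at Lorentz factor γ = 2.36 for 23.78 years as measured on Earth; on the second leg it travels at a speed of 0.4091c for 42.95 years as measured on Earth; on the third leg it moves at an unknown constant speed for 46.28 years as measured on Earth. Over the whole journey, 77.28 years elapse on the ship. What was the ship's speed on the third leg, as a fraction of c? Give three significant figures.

β = 0.796

Leg 1: γ = 2.36; τ_1 = 23.78/2.360 = 10.08 years.
Leg 2: γ = 1/√(1 − 0.4091²) = 1/√0.8326 = 1.096; τ_2 = 42.95/1.096 = 39.19 years.
Leg 3: speed unknown; τ_3 = 46.28/γ_3.
Total proper time: 10.08 + 39.19 + τ_3 = 77.28, so τ_3 = 77.28 − 49.27 = 28.01 years.
γ_3 = 46.28/28.01 = 1.652; β = √(1 − 1/γ²) = √0.6336.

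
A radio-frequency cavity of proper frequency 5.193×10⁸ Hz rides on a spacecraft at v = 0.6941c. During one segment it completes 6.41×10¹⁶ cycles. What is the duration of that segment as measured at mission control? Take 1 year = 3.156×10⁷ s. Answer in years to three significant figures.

Δt = 5.43 years

γ = 1/√(1 − 0.6941²) = 1/√0.5182 = 1.389
Proper time for N cycles: τ = N/f = 6.41×10¹⁶/(5.193×10⁸) = 1.234×10⁸ s = 3.911 years.
Lab-frame duration Δt = γτ = 1.389 × 3.911 = 5.433 years.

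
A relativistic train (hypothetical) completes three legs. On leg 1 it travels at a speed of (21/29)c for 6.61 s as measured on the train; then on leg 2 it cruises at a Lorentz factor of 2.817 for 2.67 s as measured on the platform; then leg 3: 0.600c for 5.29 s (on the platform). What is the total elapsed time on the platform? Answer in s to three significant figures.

Δt = 17.5 s

Leg 1: γ = 1/√(1 − (21/29)²) = 29/20 = 1.450; Δt_1 = 1.450 × 6.61 = 9.585 s.
Leg 2: 2.67 s is already measured on the platform.
Leg 3: 5.29 s is already measured on the platform.
Total: 9.585 + 2.670 + 5.290 s.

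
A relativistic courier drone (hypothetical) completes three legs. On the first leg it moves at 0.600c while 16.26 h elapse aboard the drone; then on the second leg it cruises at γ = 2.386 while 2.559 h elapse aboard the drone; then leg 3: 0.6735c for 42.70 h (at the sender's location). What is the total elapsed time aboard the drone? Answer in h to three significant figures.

Leg 1: 16.26 h is already measured aboard the drone.
Leg 2: 2.559 h is already measured aboard the drone.
Leg 3: γ = 1/√(1 − 0.6735²) = 1/√0.5464 = 1.353; τ_3 = 42.70/1.353 = 31.56 h.
Total: 16.26 + 2.559 + 31.56 h.

τ = 50.4 h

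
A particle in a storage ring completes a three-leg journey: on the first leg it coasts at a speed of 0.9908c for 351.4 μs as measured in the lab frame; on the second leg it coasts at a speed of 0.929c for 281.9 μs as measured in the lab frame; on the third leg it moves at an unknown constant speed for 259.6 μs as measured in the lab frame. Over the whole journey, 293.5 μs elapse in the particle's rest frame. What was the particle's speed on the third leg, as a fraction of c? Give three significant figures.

β = 0.838

Leg 1: γ = 1/√(1 − 0.9908²) = 1/√0.01832 = 7.389; τ_1 = 351.4/7.389 = 47.56 μs.
Leg 2: γ = 1/√(1 − 0.929²) = 1/√0.1370 = 2.702; τ_2 = 281.9/2.702 = 104.3 μs.
Leg 3: speed unknown; τ_3 = 259.6/γ_3.
Total proper time: 47.56 + 104.3 + τ_3 = 293.5, so τ_3 = 293.5 − 151.9 = 141.6 μs.
γ_3 = 259.6/141.6 = 1.833; β = √(1 − 1/γ²) = √0.7024.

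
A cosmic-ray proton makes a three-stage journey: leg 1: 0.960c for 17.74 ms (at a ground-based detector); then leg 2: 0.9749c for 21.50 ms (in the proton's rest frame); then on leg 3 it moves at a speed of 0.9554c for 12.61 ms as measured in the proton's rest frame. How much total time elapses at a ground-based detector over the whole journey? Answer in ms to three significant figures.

Leg 1: 17.74 ms is already measured at a ground-based detector.
Leg 2: γ = 1/√(1 − 0.9749²) = 1/√0.04957 = 4.491; Δt_2 = 4.491 × 21.50 = 96.57 ms.
Leg 3: γ = 1/√(1 − 0.9554²) = 1/√0.08721 = 3.386; Δt_3 = 3.386 × 12.61 = 42.70 ms.
Total: 17.74 + 96.57 + 42.70 ms.

Δt = 157 ms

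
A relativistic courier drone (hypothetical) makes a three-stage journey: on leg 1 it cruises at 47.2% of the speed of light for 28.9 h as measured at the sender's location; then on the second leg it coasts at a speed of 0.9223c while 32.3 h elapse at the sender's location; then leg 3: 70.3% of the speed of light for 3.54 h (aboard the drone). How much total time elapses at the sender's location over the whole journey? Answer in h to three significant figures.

Leg 1: 28.9 h is already measured at the sender's location.
Leg 2: 32.3 h is already measured at the sender's location.
Leg 3: β = 0.703; γ = 1/√(1 − 0.703²) = 1/√0.5058 = 1.406; Δt_3 = 1.406 × 3.54 = 4.978 h.
Total: 28.90 + 32.30 + 4.978 h.

Δt = 66.2 h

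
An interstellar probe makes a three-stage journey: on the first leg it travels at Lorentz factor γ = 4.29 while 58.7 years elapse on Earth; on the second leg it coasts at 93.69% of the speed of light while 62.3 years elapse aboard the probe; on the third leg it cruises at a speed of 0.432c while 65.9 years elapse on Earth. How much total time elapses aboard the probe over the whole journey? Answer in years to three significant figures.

Leg 1: γ = 4.29; τ_1 = 58.7/4.290 = 13.68 years.
Leg 2: 62.3 years is already measured aboard the probe.
Leg 3: γ = 1/√(1 − 0.432²) = 1/√0.8134 = 1.109; τ_3 = 65.9/1.109 = 59.43 years.
Total: 13.68 + 62.30 + 59.43 years.

τ = 135 years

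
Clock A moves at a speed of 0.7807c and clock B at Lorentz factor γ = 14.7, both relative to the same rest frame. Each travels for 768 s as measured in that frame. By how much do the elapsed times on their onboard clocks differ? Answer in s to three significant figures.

|τ_A − τ_B| = 428 s

A: γ = 1/√(1 − 0.7807²) = 1/√0.3905 = 1.600; τ_A = 768/1.600 = 479.9 s.
B: γ = 14.7; τ_B = 768/14.70 = 52.24 s.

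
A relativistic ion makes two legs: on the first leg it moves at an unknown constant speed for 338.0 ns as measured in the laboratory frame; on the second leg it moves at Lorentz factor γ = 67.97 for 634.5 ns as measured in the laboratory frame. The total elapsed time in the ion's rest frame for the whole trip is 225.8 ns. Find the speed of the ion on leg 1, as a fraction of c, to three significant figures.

Leg 1: speed unknown; τ_1 = 338.0/γ_1.
Leg 2: γ = 67.97; τ_2 = 634.5/67.97 = 9.335 ns.
Total proper time: τ_1 + 9.335 = 225.8, so τ_1 = 225.8 − 9.335 = 216.5 ns.
γ_1 = 338.0/216.5 = 1.561; β = √(1 − 1/γ²) = √0.5899.

β = 0.768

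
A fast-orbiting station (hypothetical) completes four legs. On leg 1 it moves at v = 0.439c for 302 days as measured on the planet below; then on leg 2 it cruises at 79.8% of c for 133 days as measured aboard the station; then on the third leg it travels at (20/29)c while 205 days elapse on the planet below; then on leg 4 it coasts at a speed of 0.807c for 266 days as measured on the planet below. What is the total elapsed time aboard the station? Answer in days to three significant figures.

τ = 710 days

Leg 1: γ = 1/√(1 − 0.439²) = 1/√0.8073 = 1.113; τ_1 = 302/1.113 = 271.3 days.
Leg 2: 133 days is already measured aboard the station.
Leg 3: γ = 1/√(1 − (20/29)²) = 29/21 ≈ 1.381; τ_3 = 205/1.381 = 148.4 days.
Leg 4: γ = 1/√(1 − 0.807²) = 1/√0.3488 = 1.693; τ_4 = 266/1.693 = 157.1 days.
Total: 271.3 + 133.0 + 148.4 + 157.1 days.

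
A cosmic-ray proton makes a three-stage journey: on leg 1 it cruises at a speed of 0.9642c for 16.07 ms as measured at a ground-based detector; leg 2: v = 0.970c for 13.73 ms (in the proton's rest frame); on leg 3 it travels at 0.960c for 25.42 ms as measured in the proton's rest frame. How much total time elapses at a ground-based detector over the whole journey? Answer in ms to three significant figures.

Leg 1: 16.07 ms is already measured at a ground-based detector.
Leg 2: γ = 1/√(1 − 0.970²) = 1/√0.05910 = 4.113; Δt_2 = 4.113 × 13.73 = 56.48 ms.
Leg 3: γ = 1/√(1 − 0.960²) = 25/7 ≈ 3.571; Δt_3 = 3.571 × 25.42 = 90.79 ms.
Total: 16.07 + 56.48 + 90.79 ms.

Δt = 163 ms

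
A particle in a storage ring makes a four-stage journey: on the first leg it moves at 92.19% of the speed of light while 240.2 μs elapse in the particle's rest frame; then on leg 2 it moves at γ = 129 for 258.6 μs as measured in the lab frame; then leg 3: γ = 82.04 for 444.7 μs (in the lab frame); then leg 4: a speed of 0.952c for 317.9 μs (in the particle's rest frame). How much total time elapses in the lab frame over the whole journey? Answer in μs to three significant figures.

Leg 1: β = 0.9219; γ = 1/√(1 − 0.9219²) = 1/√0.1501 = 2.581; Δt_1 = 2.581 × 240.2 = 620.0 μs.
Leg 2: 258.6 μs is already measured in the lab frame.
Leg 3: 444.7 μs is already measured in the lab frame.
Leg 4: γ = 1/√(1 − 0.952²) = 1/√0.09370 = 3.267; Δt_4 = 3.267 × 317.9 = 1039 μs.
Total: 620.0 + 258.6 + 444.7 + 1039 μs.

Δt = 2360 μs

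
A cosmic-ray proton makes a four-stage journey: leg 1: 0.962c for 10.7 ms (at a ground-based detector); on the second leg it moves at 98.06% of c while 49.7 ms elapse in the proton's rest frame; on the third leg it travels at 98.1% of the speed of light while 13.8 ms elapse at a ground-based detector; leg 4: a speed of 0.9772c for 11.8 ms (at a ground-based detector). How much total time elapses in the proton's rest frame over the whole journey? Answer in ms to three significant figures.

τ = 57.8 ms

Leg 1: γ = 1/√(1 − 0.962²) = 1/√0.07456 = 3.662; τ_1 = 10.7/3.662 = 2.922 ms.
Leg 2: 49.7 ms is already measured in the proton's rest frame.
Leg 3: β = 0.981; γ = 1/√(1 − 0.981²) = 1/√0.03764 = 5.154; τ_3 = 13.8/5.154 = 2.677 ms.
Leg 4: γ = 1/√(1 − 0.9772²) = 1/√0.04508 = 4.710; τ_4 = 11.8/4.710 = 2.505 ms.
Total: 2.922 + 49.70 + 2.677 + 2.505 ms.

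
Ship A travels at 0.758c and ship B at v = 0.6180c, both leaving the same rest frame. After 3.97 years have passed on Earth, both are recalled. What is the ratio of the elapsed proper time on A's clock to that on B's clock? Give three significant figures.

A: γ = 1/√(1 − 0.758²) = 1/√0.4254 = 1.533. B: γ = 1/√(1 − 0.6180²) = 1/√0.6181 = 1.272.
τ_A/τ_B = γ_B/γ_A = 1.272/1.533 = 0.8297, so τ_A/τ_B = 0.8297.

τ_A/τ_B = 0.830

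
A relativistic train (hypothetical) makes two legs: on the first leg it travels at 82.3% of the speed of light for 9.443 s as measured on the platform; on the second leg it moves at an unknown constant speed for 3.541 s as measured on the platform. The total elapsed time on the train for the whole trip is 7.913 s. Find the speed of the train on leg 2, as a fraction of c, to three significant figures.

Leg 1: β = 0.823; γ = 1/√(1 − 0.823²) = 1/√0.3227 = 1.760; τ_1 = 9.443/1.760 = 5.364 s.
Leg 2: speed unknown; τ_2 = 3.541/γ_2.
Total proper time: 5.364 + τ_2 = 7.913, so τ_2 = 7.913 − 5.364 = 2.549 s.
γ_2 = 3.541/2.549 = 1.389; β = √(1 − 1/γ²) = √0.4818.

β = 0.694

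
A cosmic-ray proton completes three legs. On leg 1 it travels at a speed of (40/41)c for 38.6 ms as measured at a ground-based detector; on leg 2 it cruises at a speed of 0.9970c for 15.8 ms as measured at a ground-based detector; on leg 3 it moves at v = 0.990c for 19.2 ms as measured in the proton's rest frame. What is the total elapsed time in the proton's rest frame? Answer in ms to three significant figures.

Leg 1: γ = 1/√(1 − (40/41)²) = 41/9 ≈ 4.556; τ_1 = 38.6/4.556 = 8.473 ms.
Leg 2: γ = 1/√(1 − 0.9970²) = 1/√0.005991 = 12.92; τ_2 = 15.8/12.92 = 1.223 ms.
Leg 3: 19.2 ms is already measured in the proton's rest frame.
Total: 8.473 + 1.223 + 19.20 ms.

τ = 28.9 ms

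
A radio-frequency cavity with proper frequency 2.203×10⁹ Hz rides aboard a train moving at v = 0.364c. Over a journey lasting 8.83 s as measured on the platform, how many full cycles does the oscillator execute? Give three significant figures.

γ = 1/√(1 − 0.364²) = 1/√0.8675 = 1.074
The oscillator's own cycle count is N = f × τ where τ is the proper time on the train. τ = Δt/γ = 8.83/1.074 = 8.224 s = 8.224×10⁰ s.
N = 2.203×10⁹ × 8.224×10⁰ = 1.812×10¹⁰.

N = 1.81×10¹⁰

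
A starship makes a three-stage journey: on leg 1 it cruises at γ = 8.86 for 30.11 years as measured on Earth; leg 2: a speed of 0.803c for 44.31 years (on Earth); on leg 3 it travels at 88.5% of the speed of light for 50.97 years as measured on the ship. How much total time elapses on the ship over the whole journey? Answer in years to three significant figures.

Leg 1: γ = 8.86; τ_1 = 30.11/8.860 = 3.398 years.
Leg 2: γ = 1/√(1 − 0.803²) = 1/√0.3552 = 1.678; τ_2 = 44.31/1.678 = 26.41 years.
Leg 3: 50.97 years is already measured on the ship.
Total: 3.398 + 26.41 + 50.97 years.

τ = 80.8 years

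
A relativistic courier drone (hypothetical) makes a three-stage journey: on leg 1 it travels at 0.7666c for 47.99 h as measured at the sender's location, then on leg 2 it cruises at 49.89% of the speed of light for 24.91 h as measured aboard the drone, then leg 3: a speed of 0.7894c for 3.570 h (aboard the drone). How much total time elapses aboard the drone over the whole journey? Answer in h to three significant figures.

τ = 59.3 h

Leg 1: γ = 1/√(1 − 0.7666²) = 1/√0.4123 = 1.557; τ_1 = 47.99/1.557 = 30.82 h.
Leg 2: 24.91 h is already measured aboard the drone.
Leg 3: 3.570 h is already measured aboard the drone.
Total: 30.82 + 24.91 + 3.570 h.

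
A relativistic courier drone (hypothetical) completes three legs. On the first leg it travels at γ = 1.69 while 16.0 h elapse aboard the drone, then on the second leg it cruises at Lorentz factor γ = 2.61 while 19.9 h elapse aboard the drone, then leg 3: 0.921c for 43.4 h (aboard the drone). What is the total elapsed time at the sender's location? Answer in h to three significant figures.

Δt = 190 h

Leg 1: γ = 1.69; Δt_1 = 1.690 × 16.0 = 27.04 h.
Leg 2: γ = 2.61; Δt_2 = 2.610 × 19.9 = 51.94 h.
Leg 3: γ = 1/√(1 − 0.921²) = 1/√0.1518 = 2.567; Δt_3 = 2.567 × 43.4 = 111.4 h.
Total: 27.04 + 51.94 + 111.4 h.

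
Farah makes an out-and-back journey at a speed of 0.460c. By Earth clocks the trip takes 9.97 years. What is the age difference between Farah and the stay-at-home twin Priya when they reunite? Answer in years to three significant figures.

γ = 1/√(1 − 0.460²) = 1/√0.7884 = 1.126
Farah's elapsed proper time: τ = 9.97/1.126 = 8.853 years.
Age gap = Δt − τ = 9.97 − 8.853 years.

Δt − τ = 1.12 years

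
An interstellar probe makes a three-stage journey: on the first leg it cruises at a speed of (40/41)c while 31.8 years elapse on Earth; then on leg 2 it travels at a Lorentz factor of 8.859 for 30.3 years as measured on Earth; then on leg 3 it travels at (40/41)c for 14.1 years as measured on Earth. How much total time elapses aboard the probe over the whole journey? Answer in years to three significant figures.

τ = 13.5 years

Leg 1: γ = 1/√(1 − (40/41)²) = 41/9 ≈ 4.556; τ_1 = 31.8/4.556 = 6.980 years.
Leg 2: γ = 8.859; τ_2 = 30.3/8.859 = 3.420 years.
Leg 3: γ = 1/√(1 − (40/41)²) = 41/9 ≈ 4.556; τ_3 = 14.1/4.556 = 3.095 years.
Total: 6.980 + 3.420 + 3.095 years.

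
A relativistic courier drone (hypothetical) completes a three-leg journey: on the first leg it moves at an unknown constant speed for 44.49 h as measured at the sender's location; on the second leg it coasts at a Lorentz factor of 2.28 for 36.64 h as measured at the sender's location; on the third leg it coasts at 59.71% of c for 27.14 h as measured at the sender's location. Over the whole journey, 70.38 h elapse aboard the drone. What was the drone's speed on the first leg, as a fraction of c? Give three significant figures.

Leg 1: speed unknown; τ_1 = 44.49/γ_1.
Leg 2: γ = 2.28; τ_2 = 36.64/2.280 = 16.07 h.
Leg 3: β = 0.5971; γ = 1/√(1 − 0.5971²) = 1/√0.6435 = 1.247; τ_3 = 27.14/1.247 = 21.77 h.
Total proper time: τ_1 + 16.07 + 21.77 = 70.38, so τ_1 = 70.38 − 37.84 = 32.54 h.
γ_1 = 44.49/32.54 = 1.367; β = √(1 − 1/γ²) = √0.4651.

β = 0.682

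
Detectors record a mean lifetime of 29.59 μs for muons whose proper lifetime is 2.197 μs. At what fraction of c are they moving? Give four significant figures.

v = 0.9972c

γ = Δt/τ₀ = 29.59/2.197 = 13.47
β = √(1 − 1/γ²) = √(1 − 0.005513) = √0.9945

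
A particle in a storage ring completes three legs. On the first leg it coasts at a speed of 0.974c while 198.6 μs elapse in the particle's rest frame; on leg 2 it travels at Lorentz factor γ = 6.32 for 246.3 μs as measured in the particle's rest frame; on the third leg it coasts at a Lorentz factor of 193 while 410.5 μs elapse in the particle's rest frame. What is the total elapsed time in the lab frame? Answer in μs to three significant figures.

Δt = 8.17×10⁴ μs

Leg 1: γ = 1/√(1 − 0.974²) = 1/√0.05132 = 4.414; Δt_1 = 4.414 × 198.6 = 876.6 μs.
Leg 2: γ = 6.32; Δt_2 = 6.320 × 246.3 = 1557 μs.
Leg 3: γ = 193; Δt_3 = 193.0 × 410.5 = 7.923×10⁴ μs.
Total: 876.6 + 1557 + 7.923×10⁴ μs.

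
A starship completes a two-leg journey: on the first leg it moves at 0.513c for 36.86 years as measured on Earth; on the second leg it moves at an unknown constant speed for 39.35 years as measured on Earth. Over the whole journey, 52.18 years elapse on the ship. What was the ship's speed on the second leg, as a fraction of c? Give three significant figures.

Leg 1: γ = 1/√(1 − 0.513²) = 1/√0.7368 = 1.165; τ_1 = 36.86/1.165 = 31.64 years.
Leg 2: speed unknown; τ_2 = 39.35/γ_2.
Total proper time: 31.64 + τ_2 = 52.18, so τ_2 = 52.18 − 31.64 = 20.54 years.
γ_2 = 39.35/20.54 = 1.916; β = √(1 − 1/γ²) = √0.7275.

β = 0.853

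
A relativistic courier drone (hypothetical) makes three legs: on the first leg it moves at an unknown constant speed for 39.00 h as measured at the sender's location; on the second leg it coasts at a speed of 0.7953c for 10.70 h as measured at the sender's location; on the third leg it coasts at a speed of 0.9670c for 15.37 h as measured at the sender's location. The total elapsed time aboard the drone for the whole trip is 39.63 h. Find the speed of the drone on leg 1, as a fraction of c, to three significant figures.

Leg 1: speed unknown; τ_1 = 39.00/γ_1.
Leg 2: γ = 1/√(1 − 0.7953²) = 1/√0.3675 = 1.650; τ_2 = 10.70/1.650 = 6.487 h.
Leg 3: γ = 1/√(1 − 0.9670²) = 1/√0.06491 = 3.925; τ_3 = 15.37/3.925 = 3.916 h.
Total proper time: τ_1 + 6.487 + 3.916 = 39.63, so τ_1 = 39.63 − 10.40 = 29.23 h.
γ_1 = 39.00/29.23 = 1.334; β = √(1 − 1/γ²) = √0.4384.

β = 0.662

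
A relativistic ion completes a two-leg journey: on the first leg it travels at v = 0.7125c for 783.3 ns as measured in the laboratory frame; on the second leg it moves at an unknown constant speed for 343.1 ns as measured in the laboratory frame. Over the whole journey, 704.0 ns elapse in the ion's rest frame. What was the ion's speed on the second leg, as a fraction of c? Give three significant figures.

Leg 1: γ = 1/√(1 − 0.7125²) = 1/√0.4923 = 1.425; τ_1 = 783.3/1.425 = 549.6 ns.
Leg 2: speed unknown; τ_2 = 343.1/γ_2.
Total proper time: 549.6 + τ_2 = 704.0, so τ_2 = 704.0 − 549.6 = 154.4 ns.
γ_2 = 343.1/154.4 = 2.222; β = √(1 − 1/γ²) = √0.7975.

β = 0.893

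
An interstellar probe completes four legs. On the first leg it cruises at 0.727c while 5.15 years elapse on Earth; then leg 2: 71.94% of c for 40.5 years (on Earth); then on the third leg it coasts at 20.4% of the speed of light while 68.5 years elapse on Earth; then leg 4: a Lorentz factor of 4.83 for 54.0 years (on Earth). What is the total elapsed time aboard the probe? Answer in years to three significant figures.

τ = 110 years

Leg 1: γ = 1/√(1 − 0.727²) = 1/√0.4715 = 1.456; τ_1 = 5.15/1.456 = 3.536 years.
Leg 2: β = 0.7194; γ = 1/√(1 − 0.7194²) = 1/√0.4825 = 1.440; τ_2 = 40.5/1.440 = 28.13 years.
Leg 3: β = 0.204; γ = 1/√(1 − 0.204²) = 1/√0.9584 = 1.021; τ_3 = 68.5/1.021 = 67.06 years.
Leg 4: γ = 4.83; τ_4 = 54.0/4.830 = 11.18 years.
Total: 3.536 + 28.13 + 67.06 + 11.18 years.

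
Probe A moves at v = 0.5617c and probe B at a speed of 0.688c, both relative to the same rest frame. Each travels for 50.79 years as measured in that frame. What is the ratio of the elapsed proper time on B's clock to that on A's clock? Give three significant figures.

τ_B/τ_A = 0.877

A: γ = 1/√(1 − 0.5617²) = 1/√0.6845 = 1.209. B: γ = 1/√(1 − 0.688²) = 1/√0.5267 = 1.378.
τ_A/τ_B = γ_B/γ_A = 1.378/1.209 = 1.140, so τ_B/τ_A = 0.8772.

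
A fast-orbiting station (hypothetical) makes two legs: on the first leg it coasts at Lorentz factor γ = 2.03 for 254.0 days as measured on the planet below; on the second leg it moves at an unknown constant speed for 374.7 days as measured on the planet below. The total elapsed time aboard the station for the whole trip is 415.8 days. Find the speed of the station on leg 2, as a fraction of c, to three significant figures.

β = 0.631

Leg 1: γ = 2.03; τ_1 = 254.0/2.030 = 125.1 days.
Leg 2: speed unknown; τ_2 = 374.7/γ_2.
Total proper time: 125.1 + τ_2 = 415.8, so τ_2 = 415.8 − 125.1 = 290.7 days.
γ_2 = 374.7/290.7 = 1.289; β = √(1 − 1/γ²) = √0.3982.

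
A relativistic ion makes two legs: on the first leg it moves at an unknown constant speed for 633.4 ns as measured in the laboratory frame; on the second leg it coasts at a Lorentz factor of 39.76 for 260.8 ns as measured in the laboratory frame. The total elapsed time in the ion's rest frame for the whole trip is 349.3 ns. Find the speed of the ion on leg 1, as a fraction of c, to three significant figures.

β = 0.841

Leg 1: speed unknown; τ_1 = 633.4/γ_1.
Leg 2: γ = 39.76; τ_2 = 260.8/39.76 = 6.559 ns.
Total proper time: τ_1 + 6.559 = 349.3, so τ_1 = 349.3 − 6.559 = 342.7 ns.
γ_1 = 633.4/342.7 = 1.848; β = √(1 − 1/γ²) = √0.7072.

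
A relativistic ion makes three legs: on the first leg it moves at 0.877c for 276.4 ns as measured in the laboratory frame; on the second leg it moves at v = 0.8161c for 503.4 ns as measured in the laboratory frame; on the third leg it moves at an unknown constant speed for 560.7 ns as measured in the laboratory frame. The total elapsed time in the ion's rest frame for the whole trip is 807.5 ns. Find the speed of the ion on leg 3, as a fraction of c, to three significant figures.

Leg 1: γ = 1/√(1 − 0.877²) = 1/√0.2309 = 2.081; τ_1 = 276.4/2.081 = 132.8 ns.
Leg 2: γ = 1/√(1 − 0.8161²) = 1/√0.3340 = 1.730; τ_2 = 503.4/1.730 = 290.9 ns.
Leg 3: speed unknown; τ_3 = 560.7/γ_3.
Total proper time: 132.8 + 290.9 + τ_3 = 807.5, so τ_3 = 807.5 − 423.7 = 383.8 ns.
γ_3 = 560.7/383.8 = 1.461; β = √(1 − 1/γ²) = √0.5315.

β = 0.729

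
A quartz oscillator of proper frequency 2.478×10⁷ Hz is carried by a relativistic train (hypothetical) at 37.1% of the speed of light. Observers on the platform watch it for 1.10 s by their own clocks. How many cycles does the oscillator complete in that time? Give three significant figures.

β = 0.371; γ = 1/√(1 − 0.371²) = 1/√0.8624 = 1.077
During 1.10 s of lab time, the oscillator's proper time advances by τ = Δt/γ = 1.10/1.077 = 1.021 s = 1.021×10⁰ s.
N = f × τ = 2.478×10⁷ × 1.021×10⁰ = 2.531×10⁷.

N = 2.53×10⁷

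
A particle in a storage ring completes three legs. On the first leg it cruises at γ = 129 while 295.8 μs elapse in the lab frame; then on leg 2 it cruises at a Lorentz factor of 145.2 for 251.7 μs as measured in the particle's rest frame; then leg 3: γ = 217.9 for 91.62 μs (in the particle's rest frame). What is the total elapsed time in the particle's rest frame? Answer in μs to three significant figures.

τ = 346 μs

Leg 1: γ = 129; τ_1 = 295.8/129.0 = 2.293 μs.
Leg 2: 251.7 μs is already measured in the particle's rest frame.
Leg 3: 91.62 μs is already measured in the particle's rest frame.
Total: 2.293 + 251.7 + 91.62 μs.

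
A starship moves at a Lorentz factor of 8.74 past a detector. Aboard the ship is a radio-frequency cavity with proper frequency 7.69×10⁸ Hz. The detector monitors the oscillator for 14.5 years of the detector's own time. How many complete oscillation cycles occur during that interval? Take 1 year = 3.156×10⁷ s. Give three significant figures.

γ = 8.74
During 14.5 years of lab time, the oscillator's proper time advances by τ = Δt/γ = 14.5/8.740 = 1.659 years = 5.236×10⁷ s.
N = f × τ = 7.69×10⁸ × 5.236×10⁷ = 4.026×10¹⁶.

N = 4.03×10¹⁶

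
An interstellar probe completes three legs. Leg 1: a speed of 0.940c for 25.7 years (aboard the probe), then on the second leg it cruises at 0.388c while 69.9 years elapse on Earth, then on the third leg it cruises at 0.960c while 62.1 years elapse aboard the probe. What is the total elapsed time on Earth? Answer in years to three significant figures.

Leg 1: γ = 1/√(1 − 0.940²) = 1/√0.1164 = 2.931; Δt_1 = 2.931 × 25.7 = 75.33 years.
Leg 2: 69.9 years is already measured on Earth.
Leg 3: γ = 1/√(1 − 0.960²) = 25/7 ≈ 3.571; Δt_3 = 3.571 × 62.1 = 221.8 years.
Total: 75.33 + 69.90 + 221.8 years.

Δt = 367 years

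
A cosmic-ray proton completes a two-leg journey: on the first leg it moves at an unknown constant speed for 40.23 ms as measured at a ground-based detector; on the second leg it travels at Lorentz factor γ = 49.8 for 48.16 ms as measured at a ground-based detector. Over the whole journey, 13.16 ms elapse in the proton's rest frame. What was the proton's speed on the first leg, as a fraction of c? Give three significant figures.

β = 0.953

Leg 1: speed unknown; τ_1 = 40.23/γ_1.
Leg 2: γ = 49.8; τ_2 = 48.16/49.80 = 0.9671 ms.
Total proper time: τ_1 + 0.9671 = 13.16, so τ_1 = 13.16 − 0.9671 = 12.19 ms.
γ_1 = 40.23/12.19 = 3.299; β = √(1 − 1/γ²) = √0.9081.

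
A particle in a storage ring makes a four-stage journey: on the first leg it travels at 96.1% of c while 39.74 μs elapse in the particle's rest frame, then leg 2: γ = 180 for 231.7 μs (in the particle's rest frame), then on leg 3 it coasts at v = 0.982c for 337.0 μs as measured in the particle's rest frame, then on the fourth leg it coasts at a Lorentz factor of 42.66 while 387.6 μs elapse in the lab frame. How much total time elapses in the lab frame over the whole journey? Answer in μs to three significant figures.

Δt = 4.40×10⁴ μs

Leg 1: β = 0.961; γ = 1/√(1 − 0.961²) = 1/√0.07648 = 3.616; Δt_1 = 3.616 × 39.74 = 143.7 μs.
Leg 2: γ = 180; Δt_2 = 180.0 × 231.7 = 4.171×10⁴ μs.
Leg 3: γ = 1/√(1 − 0.982²) = 1/√0.03568 = 5.294; Δt_3 = 5.294 × 337.0 = 1784 μs.
Leg 4: 387.6 μs is already measured in the lab frame.
Total: 143.7 + 4.171×10⁴ + 1784 + 387.6 μs.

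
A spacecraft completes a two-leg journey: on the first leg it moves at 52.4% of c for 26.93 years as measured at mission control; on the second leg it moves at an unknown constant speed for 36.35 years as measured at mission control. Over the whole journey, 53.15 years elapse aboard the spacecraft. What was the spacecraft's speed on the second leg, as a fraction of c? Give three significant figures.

Leg 1: β = 0.524; γ = 1/√(1 − 0.524²) = 1/√0.7254 = 1.174; τ_1 = 26.93/1.174 = 22.94 years.
Leg 2: speed unknown; τ_2 = 36.35/γ_2.
Total proper time: 22.94 + τ_2 = 53.15, so τ_2 = 53.15 − 22.94 = 30.21 years.
γ_2 = 36.35/30.21 = 1.203; β = √(1 − 1/γ²) = √0.3091.

β = 0.556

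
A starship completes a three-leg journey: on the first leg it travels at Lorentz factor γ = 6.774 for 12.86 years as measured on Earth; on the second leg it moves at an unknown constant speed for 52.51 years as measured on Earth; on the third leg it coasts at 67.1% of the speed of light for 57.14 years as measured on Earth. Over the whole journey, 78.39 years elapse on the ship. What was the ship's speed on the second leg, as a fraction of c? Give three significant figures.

Leg 1: γ = 6.774; τ_1 = 12.86/6.774 = 1.898 years.
Leg 2: speed unknown; τ_2 = 52.51/γ_2.
Leg 3: β = 0.671; γ = 1/√(1 − 0.671²) = 1/√0.5498 = 1.349; τ_3 = 57.14/1.349 = 42.37 years.
Total proper time: 1.898 + τ_2 + 42.37 = 78.39, so τ_2 = 78.39 − 44.27 = 34.12 years.
γ_2 = 52.51/34.12 = 1.539; β = √(1 − 1/γ²) = √0.5777.

β = 0.760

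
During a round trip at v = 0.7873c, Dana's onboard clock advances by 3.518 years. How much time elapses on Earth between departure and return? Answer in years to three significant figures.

Δt = 5.71 years

γ = 1/√(1 − 0.7873²) = 1/√0.3802 = 1.622
Earth-frame duration is the dilated interval: Δt = γτ = 1.622 × 3.518 years.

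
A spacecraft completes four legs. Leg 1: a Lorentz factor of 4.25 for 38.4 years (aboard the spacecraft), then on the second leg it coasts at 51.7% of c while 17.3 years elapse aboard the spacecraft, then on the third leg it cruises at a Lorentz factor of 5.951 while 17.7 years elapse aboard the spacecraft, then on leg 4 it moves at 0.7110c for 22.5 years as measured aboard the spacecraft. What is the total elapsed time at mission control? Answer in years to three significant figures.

Leg 1: γ = 4.25; Δt_1 = 4.250 × 38.4 = 163.2 years.
Leg 2: β = 0.517; γ = 1/√(1 − 0.517²) = 1/√0.7327 = 1.168; Δt_2 = 1.168 × 17.3 = 20.21 years.
Leg 3: γ = 5.951; Δt_3 = 5.951 × 17.7 = 105.3 years.
Leg 4: γ = 1/√(1 − 0.7110²) = 1/√0.4945 = 1.422; Δt_4 = 1.422 × 22.5 = 32.00 years.
Total: 163.2 + 20.21 + 105.3 + 32.00 years.

Δt = 321 years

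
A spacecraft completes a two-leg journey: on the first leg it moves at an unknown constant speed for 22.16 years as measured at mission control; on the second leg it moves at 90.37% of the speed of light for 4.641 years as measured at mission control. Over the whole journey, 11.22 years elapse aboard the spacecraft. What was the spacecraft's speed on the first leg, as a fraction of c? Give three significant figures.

β = 0.909

Leg 1: speed unknown; τ_1 = 22.16/γ_1.
Leg 2: β = 0.9037; γ = 1/√(1 − 0.9037²) = 1/√0.1833 = 2.336; τ_2 = 4.641/2.336 = 1.987 years.
Total proper time: τ_1 + 1.987 = 11.22, so τ_1 = 11.22 − 1.987 = 9.233 years.
γ_1 = 22.16/9.233 = 2.400; β = √(1 − 1/γ²) = √0.8264.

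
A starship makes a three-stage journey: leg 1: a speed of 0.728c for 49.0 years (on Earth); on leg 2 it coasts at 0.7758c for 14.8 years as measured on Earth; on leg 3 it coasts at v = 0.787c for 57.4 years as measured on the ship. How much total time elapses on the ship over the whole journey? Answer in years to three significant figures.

τ = 100 years

Leg 1: γ = 1/√(1 − 0.728²) = 1/√0.4700 = 1.459; τ_1 = 49.0/1.459 = 33.59 years.
Leg 2: γ = 1/√(1 − 0.7758²) = 1/√0.3981 = 1.585; τ_2 = 14.8/1.585 = 9.338 years.
Leg 3: 57.4 years is already measured on the ship.
Total: 33.59 + 9.338 + 57.40 years.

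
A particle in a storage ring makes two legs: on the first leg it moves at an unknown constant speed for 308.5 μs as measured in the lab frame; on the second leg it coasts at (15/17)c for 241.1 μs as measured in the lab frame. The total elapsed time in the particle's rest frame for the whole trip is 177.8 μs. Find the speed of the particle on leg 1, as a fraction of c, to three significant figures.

β = 0.978

Leg 1: speed unknown; τ_1 = 308.5/γ_1.
Leg 2: γ = 1/√(1 − (15/17)²) = 17/8 = 2.125; τ_2 = 241.1/2.125 = 113.5 μs.
Total proper time: τ_1 + 113.5 = 177.8, so τ_1 = 177.8 − 113.5 = 64.34 μs.
γ_1 = 308.5/64.34 = 4.795; β = √(1 − 1/γ²) = √0.9565.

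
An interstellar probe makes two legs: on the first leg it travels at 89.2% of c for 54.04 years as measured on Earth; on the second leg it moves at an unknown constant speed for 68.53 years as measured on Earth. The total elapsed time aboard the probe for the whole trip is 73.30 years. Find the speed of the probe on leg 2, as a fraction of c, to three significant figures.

Leg 1: β = 0.892; γ = 1/√(1 − 0.892²) = 1/√0.2043 = 2.212; τ_1 = 54.04/2.212 = 24.43 years.
Leg 2: speed unknown; τ_2 = 68.53/γ_2.
Total proper time: 24.43 + τ_2 = 73.30, so τ_2 = 73.30 − 24.43 = 48.87 years.
γ_2 = 68.53/48.87 = 1.402; β = √(1 − 1/γ²) = √0.4914.

β = 0.701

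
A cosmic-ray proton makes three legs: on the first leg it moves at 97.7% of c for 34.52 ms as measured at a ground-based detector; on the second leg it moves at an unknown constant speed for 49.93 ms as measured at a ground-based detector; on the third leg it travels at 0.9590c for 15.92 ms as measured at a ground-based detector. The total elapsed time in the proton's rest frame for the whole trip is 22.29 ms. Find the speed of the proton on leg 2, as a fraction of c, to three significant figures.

Leg 1: β = 0.977; γ = 1/√(1 − 0.977²) = 1/√0.04547 = 4.690; τ_1 = 34.52/4.690 = 7.361 ms.
Leg 2: speed unknown; τ_2 = 49.93/γ_2.
Leg 3: γ = 1/√(1 − 0.9590²) = 1/√0.08032 = 3.529; τ_3 = 15.92/3.529 = 4.512 ms.
Total proper time: 7.361 + τ_2 + 4.512 = 22.29, so τ_2 = 22.29 − 11.87 = 10.42 ms.
γ_2 = 49.93/10.42 = 4.793; β = √(1 − 1/γ²) = √0.9565.

β = 0.978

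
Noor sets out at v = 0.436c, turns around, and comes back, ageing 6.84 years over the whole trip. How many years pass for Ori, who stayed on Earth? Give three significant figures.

γ = 1/√(1 − 0.436²) = 1/√0.8099 = 1.111
Earth-frame duration is the dilated interval: Δt = γτ = 1.111 × 6.84 years.

Δt = 7.60 years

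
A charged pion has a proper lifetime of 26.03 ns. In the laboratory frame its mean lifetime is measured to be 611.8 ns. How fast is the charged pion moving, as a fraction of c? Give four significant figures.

β = 0.9991

γ = Δt/τ₀ = 611.8/26.03 = 23.50
β = √(1 − 1/γ²) = √(1 − 0.001810) = √0.9982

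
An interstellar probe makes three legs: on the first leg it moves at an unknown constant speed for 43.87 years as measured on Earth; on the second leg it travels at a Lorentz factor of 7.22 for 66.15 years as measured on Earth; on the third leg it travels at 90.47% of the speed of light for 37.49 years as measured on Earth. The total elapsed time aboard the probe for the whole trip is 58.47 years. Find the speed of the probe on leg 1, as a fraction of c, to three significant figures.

β = 0.650

Leg 1: speed unknown; τ_1 = 43.87/γ_1.
Leg 2: γ = 7.22; τ_2 = 66.15/7.220 = 9.162 years.
Leg 3: β = 0.9047; γ = 1/√(1 − 0.9047²) = 1/√0.1815 = 2.347; τ_3 = 37.49/2.347 = 15.97 years.
Total proper time: τ_1 + 9.162 + 15.97 = 58.47, so τ_1 = 58.47 − 25.13 = 33.34 years.
γ_1 = 43.87/33.34 = 1.316; β = √(1 − 1/γ²) = √0.4226.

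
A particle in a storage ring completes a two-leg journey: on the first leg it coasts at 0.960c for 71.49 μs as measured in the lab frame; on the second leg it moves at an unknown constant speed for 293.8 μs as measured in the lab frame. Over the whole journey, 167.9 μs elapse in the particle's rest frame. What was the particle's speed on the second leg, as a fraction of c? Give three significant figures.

Leg 1: γ = 1/√(1 − 0.960²) = 25/7 ≈ 3.571; τ_1 = 71.49/3.571 = 20.02 μs.
Leg 2: speed unknown; τ_2 = 293.8/γ_2.
Total proper time: 20.02 + τ_2 = 167.9, so τ_2 = 167.9 − 20.02 = 147.9 μs.
γ_2 = 293.8/147.9 = 1.987; β = √(1 − 1/γ²) = √0.7466.

β = 0.864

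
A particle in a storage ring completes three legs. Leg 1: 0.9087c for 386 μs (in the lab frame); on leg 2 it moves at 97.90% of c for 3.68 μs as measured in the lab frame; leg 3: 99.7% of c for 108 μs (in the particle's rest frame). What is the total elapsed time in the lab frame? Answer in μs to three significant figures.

Δt = 1790 μs

Leg 1: 386 μs is already measured in the lab frame.
Leg 2: 3.68 μs is already measured in the lab frame.
Leg 3: β = 0.997; γ = 1/√(1 − 0.997²) = 1/√0.005991 = 12.92; Δt_3 = 12.92 × 108 = 1395 μs.
Total: 386.0 + 3.680 + 1395 μs.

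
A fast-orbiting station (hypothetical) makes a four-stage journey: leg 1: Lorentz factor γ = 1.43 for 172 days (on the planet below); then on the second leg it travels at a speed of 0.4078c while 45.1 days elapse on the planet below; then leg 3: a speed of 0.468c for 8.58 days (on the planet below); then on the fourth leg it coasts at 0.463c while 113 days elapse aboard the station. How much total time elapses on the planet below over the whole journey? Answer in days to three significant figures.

Δt = 353 days

Leg 1: 172 days is already measured on the planet below.
Leg 2: 45.1 days is already measured on the planet below.
Leg 3: 8.58 days is already measured on the planet below.
Leg 4: γ = 1/√(1 − 0.463²) = 1/√0.7856 = 1.128; Δt_4 = 1.128 × 113 = 127.5 days.
Total: 172.0 + 45.10 + 8.580 + 127.5 days.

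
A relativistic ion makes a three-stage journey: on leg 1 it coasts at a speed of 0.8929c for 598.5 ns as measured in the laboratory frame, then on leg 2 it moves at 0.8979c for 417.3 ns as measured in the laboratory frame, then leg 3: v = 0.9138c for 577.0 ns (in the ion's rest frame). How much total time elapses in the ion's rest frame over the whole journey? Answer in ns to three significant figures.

τ = 1030 ns

Leg 1: γ = 1/√(1 − 0.8929²) = 1/√0.2027 = 2.221; τ_1 = 598.5/2.221 = 269.5 ns.
Leg 2: γ = 1/√(1 − 0.8979²) = 1/√0.1938 = 2.272; τ_2 = 417.3/2.272 = 183.7 ns.
Leg 3: 577.0 ns is already measured in the ion's rest frame.
Total: 269.5 + 183.7 + 577.0 ns.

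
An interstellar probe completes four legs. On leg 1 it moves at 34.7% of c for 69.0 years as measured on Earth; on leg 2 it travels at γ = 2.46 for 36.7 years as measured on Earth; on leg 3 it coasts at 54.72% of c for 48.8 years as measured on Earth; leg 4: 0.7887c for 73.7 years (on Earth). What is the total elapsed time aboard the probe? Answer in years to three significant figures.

τ = 166 years

Leg 1: β = 0.347; γ = 1/√(1 − 0.347²) = 1/√0.8796 = 1.066; τ_1 = 69.0/1.066 = 64.71 years.
Leg 2: γ = 2.46; τ_2 = 36.7/2.460 = 14.92 years.
Leg 3: β = 0.5472; γ = 1/√(1 − 0.5472²) = 1/√0.7006 = 1.195; τ_3 = 48.8/1.195 = 40.85 years.
Leg 4: γ = 1/√(1 − 0.7887²) = 1/√0.3780 = 1.627; τ_4 = 73.7/1.627 = 45.31 years.
Total: 64.71 + 14.92 + 40.85 + 45.31 years.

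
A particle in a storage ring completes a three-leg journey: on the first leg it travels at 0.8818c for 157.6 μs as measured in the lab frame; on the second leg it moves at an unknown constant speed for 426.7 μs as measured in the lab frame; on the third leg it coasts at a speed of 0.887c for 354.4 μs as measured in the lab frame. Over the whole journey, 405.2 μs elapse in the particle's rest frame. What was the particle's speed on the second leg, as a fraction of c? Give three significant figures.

β = 0.920

Leg 1: γ = 1/√(1 − 0.8818²) = 1/√0.2224 = 2.120; τ_1 = 157.6/2.120 = 74.33 μs.
Leg 2: speed unknown; τ_2 = 426.7/γ_2.
Leg 3: γ = 1/√(1 − 0.887²) = 1/√0.2132 = 2.166; τ_3 = 354.4/2.166 = 163.7 μs.
Total proper time: 74.33 + τ_2 + 163.7 = 405.2, so τ_2 = 405.2 − 238.0 = 167.2 μs.
γ_2 = 426.7/167.2 = 2.552; β = √(1 − 1/γ²) = √0.8464.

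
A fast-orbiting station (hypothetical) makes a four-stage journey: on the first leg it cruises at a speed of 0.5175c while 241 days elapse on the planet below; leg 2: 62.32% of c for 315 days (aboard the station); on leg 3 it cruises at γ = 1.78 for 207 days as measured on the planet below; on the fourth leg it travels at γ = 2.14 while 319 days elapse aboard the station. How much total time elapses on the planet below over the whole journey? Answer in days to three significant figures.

Leg 1: 241 days is already measured on the planet below.
Leg 2: β = 0.6232; γ = 1/√(1 − 0.6232²) = 1/√0.6116 = 1.279; Δt_2 = 1.279 × 315 = 402.8 days.
Leg 3: 207 days is already measured on the planet below.
Leg 4: γ = 2.14; Δt_4 = 2.140 × 319 = 682.7 days.
Total: 241.0 + 402.8 + 207.0 + 682.7 days.

Δt = 1530 days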